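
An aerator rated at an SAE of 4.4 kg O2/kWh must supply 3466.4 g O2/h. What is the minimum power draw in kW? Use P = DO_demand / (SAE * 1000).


SAE in g O2/kWh = 4.4 * 1000 = 4400 g/kWh
P = DO_demand / SAE_g = 3466.4 / 4400 = 0.787818 kW

0.787818 kW


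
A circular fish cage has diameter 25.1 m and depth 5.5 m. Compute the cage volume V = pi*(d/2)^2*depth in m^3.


r = d/2 = 25.1/2 = 12.55 m
Base area = pi*r^2 = pi*12.55^2 = 494.8087 m^2
Volume = 494.8087 * 5.5 = 2721.45 m^3

2721.45 m^3


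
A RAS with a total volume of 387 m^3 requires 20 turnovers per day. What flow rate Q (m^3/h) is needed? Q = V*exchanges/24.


Daily recirculation volume = 387 m^3 * 20 = 7740 m^3/day
Flow rate Q = daily volume / 24 h = 7740 / 24 = 322.5 m^3/h

322.5 m^3/h


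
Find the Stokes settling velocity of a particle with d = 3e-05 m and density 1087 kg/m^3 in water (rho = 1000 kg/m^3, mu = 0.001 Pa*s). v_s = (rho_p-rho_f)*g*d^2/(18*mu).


Density difference: rho_p - rho_f = 1087 - 1000 = 87 kg/m^3
d^2 = (3e-05)^2 = 9e-10 m^2
Numerator = (rho_p - rho_f) * g * d^2 = 87 * 9.81 * 9e-10 = 7.68123e-07
Denominator = 18 * mu = 18 * 0.001 = 0.018
v_s = 7.68123e-07 / 0.018 = 4.26735e-05 m/s
Check: Re = rho_f * v_s * d / mu = 1000 * 4.26735e-05 * 3e-05 / 0.001 = 0.00128 < 1, so Stokes' law applies.

4.26735e-05 m/s


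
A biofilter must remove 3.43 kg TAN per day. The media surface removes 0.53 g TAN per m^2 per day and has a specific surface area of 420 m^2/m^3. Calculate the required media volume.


A = 3.43*1000 / 0.53 = 6471.6981 m^2
V = 6471.6981 / 420 = 15.4088

15.4088 m^3


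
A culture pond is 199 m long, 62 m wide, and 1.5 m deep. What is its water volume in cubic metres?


Base area = L * W = 199 * 62 = 12338 m^2
Volume = area * depth = 12338 * 1.5 = 18507 m^3

18507 m^3


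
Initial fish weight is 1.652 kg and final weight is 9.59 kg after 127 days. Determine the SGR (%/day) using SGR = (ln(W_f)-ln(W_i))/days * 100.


ln(W_f) = ln(9.59) = 2.2607209
ln(W_i) = ln(1.652) = 0.50198668
ln(W_f) - ln(W_i) = 2.2607209 - 0.50198668 = 1.7587342
SGR = 1.7587342 / 127 * 100 = 1.38483 %/day

1.38483 %/day


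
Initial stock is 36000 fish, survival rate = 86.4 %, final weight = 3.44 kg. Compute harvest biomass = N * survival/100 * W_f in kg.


Survivors = 36000 * 86.4/100 = 31104 fish
Harvest biomass = survivors * W_f = 31104 * 3.44 = 106997.76 kg

106997.76 kg


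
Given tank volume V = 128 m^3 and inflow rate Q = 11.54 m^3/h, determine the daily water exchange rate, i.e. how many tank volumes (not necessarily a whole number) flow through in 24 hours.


Daily flow volume = 11.54 m^3/h * 24 h = 276.96 m^3/day
Exchanges = daily flow / tank volume = 276.96 / 128 = 2.16375 exchanges/day

2.16375 exchanges/day


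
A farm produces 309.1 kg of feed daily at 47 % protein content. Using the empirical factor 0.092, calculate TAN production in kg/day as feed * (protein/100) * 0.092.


Protein in feed = 309.1 * 47/100 = 145.277 kg/day
TAN = protein * 0.092 = 145.277 * 0.092 = 13.365484 kg/day

13.365484 kg/day


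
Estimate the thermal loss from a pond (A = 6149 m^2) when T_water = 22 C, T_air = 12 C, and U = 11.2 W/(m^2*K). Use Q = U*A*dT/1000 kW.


Temperature difference dT = 22 - 12 = 10 K
Heat loss (W) = U * A * dT = 11.2 * 6149 * 10 = 688688 W
Convert to kW: 688688 / 1000 = 688.688 kW

688.688 kW


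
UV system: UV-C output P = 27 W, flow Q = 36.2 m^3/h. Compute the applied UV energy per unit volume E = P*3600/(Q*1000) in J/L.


Energy delivered per hour = 27 W * 3600 s = 97200 J/h
Volume treated per hour = 36.2 m^3/h * 1000 = 36200 L/h
dose = 97200 / 36200 = 2.68508 J/L

2.68508 J/L


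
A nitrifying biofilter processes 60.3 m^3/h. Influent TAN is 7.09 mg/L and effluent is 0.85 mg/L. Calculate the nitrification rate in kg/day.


Concentration drop: TAN_in - TAN_out = 7.09 - 0.85 = 6.24 mg/L
Hourly TAN removed = Q * dTAN = 60.3 m^3/h * 6.24 mg/L = 376.272 g/h  (m^3/h * mg/L = g/h)
Daily TAN removed = 376.272 * 24 = 9030.528 g/day
Convert to kg/day: 9030.528 / 1000 = 9.030528 kg/day

9.030528 kg/day


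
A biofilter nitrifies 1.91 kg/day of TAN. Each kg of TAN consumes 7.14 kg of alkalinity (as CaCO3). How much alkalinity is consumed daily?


Alkalinity factor: 7.14 kg CaCO3 consumed per kg TAN nitrified
alk = 1.91 kg TAN * 7.14 = 13.6374 kg CaCO3/day

13.6374 kg CaCO3/day


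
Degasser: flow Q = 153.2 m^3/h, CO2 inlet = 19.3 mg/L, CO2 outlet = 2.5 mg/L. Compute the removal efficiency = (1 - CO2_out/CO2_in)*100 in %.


CO2_out / CO2_in = 2.5 / 19.3 = 0.12953368
Fraction remaining = 0.12953368
efficiency = (1 - 0.12953368) * 100 = 87.0466 %

87.0466 %


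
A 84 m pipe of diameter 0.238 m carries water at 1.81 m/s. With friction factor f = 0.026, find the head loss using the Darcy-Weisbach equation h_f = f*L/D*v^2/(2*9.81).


v^2 = 1.81^2 = 3.2761 m^2/s^2
L/D = 84/0.238 = 352.94118
h_f = f*(L/D)*v^2/(2g) = 0.026 * 352.94118 * 3.2761 / 19.62 = 1.53226 m

1.53226 m


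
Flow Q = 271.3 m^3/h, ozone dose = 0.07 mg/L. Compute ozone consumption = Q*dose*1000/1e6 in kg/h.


O3 demand (mg/h) = Q * dose * 1000 = 271.3 * 0.07 * 1000 = 18991 mg/h
Convert mg to kg: 18991 / 1e6 = 0.018991 kg/h

0.018991 kg/h


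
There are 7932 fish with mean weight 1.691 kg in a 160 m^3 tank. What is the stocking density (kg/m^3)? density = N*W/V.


Total biomass = 7932 fish * 1.691 kg = 13413.012 kg
Density = total biomass / volume = 13413.012 / 160 = 83.8313 kg/m^3

83.8313 kg/m^3


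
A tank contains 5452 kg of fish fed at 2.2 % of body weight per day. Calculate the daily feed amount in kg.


Feeding rate fraction = 2.2% / 100 = 0.022
Daily feed = 5452 kg * 0.022 = 119.944 kg/day

119.944 kg/day


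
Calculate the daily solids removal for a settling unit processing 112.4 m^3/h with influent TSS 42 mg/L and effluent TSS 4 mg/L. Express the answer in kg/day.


Concentration drop: TSS_in - TSS_out = 42 - 4 = 38 mg/L
Hourly solids removed = Q * dTSS = 112.4 m^3/h * 38 mg/L = 4271.2 g/h  (m^3/h * mg/L = g/h)
Daily solids removed = 4271.2 * 24 = 102508.8 g/day
Convert g to kg: 102508.8 / 1000 = 102.5088 kg/day

102.5088 kg/day


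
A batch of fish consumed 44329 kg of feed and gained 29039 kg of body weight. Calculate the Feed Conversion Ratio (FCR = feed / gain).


FCR = feed consumed / weight gained
FCR = 44329 kg / 29039 kg = 1.52653

1.52653


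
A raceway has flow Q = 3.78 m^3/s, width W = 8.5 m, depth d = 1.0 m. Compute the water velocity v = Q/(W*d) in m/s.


Cross-sectional area = W * d = 8.5 * 1.0 = 8.5 m^2
Velocity = Q / A = 3.78 / 8.5 = 0.444706 m/s

0.444706 m/s


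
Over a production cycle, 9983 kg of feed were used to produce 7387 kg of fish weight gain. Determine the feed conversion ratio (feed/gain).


FCR = feed consumed / weight gained
FCR = 9983 kg / 7387 kg = 1.35143

1.35143


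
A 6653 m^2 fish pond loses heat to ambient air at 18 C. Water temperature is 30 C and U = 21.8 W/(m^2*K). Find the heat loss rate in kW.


Temperature difference dT = 30 - 18 = 12 K
Heat loss (W) = U * A * dT = 21.8 * 6653 * 12 = 1740424.8 W
Convert to kW: 1740424.8 / 1000 = 1740.4248 kW

1740.4248 kW


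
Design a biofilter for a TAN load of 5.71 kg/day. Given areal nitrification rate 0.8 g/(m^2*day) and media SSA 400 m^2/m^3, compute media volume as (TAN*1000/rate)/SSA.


A = 5.71*1000 / 0.8 = 7137.5 m^2
V = 7137.5 / 400 = 17.8438

17.8438 m^3


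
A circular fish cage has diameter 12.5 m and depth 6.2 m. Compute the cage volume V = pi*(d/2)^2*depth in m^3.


r = d/2 = 12.5/2 = 6.25 m
Base area = pi*r^2 = pi*6.25^2 = 122.71846 m^2
Volume = 122.71846 * 6.2 = 760.854 m^3

760.854 m^3


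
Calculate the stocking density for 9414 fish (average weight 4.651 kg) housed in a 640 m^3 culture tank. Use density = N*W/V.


Total biomass = 9414 fish * 4.651 kg = 43784.514 kg
Density = total biomass / volume = 43784.514 / 640 = 68.4133 kg/m^3

68.4133 kg/m^3


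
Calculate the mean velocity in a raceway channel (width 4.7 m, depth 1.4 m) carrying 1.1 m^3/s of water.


Cross-sectional area = W * d = 4.7 * 1.4 = 6.58 m^2
Velocity = Q / A = 1.1 / 6.58 = 0.167173 m/s

0.167173 m/s


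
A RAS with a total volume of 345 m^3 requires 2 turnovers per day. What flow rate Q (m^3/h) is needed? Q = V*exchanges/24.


Daily recirculation volume = 345 m^3 * 2 = 690 m^3/day
Flow rate Q = daily volume / 24 h = 690 / 24 = 28.75 m^3/h

28.75 m^3/h


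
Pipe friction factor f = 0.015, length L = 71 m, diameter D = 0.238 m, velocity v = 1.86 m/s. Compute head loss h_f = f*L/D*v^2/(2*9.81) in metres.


v^2 = 1.86^2 = 3.4596 m^2/s^2
L/D = 71/0.238 = 298.31933
h_f = f*(L/D)*v^2/(2g) = 0.015 * 298.31933 * 3.4596 / 19.62 = 0.789041 m

0.789041 m


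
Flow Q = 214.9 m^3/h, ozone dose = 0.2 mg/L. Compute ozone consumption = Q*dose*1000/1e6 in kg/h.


O3 demand (mg/h) = Q * dose * 1000 = 214.9 * 0.2 * 1000 = 42980 mg/h
Convert mg to kg: 42980 / 1e6 = 0.04298 kg/h

0.04298 kg/h


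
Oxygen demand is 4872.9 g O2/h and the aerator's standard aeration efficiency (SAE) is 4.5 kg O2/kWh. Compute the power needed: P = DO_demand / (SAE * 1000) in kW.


SAE in g O2/kWh = 4.5 * 1000 = 4500 g/kWh
P = DO_demand / SAE_g = 4872.9 / 4500 = 1.08287 kW

1.08287 kW


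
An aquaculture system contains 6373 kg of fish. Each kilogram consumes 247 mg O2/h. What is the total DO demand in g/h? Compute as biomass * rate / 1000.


Total O2 consumption (mg/h) = 6373 kg * 247 mg/(kg*h) = 1574131 mg/h
Convert to g/h: 1574131 / 1000 = 1574.131 g/h

1574.131 g/h


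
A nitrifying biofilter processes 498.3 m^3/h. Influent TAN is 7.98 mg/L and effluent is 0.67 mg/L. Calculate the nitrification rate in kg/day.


Concentration drop: TAN_in - TAN_out = 7.98 - 0.67 = 7.31 mg/L
Hourly TAN removed = Q * dTAN = 498.3 m^3/h * 7.31 mg/L = 3642.573 g/h  (m^3/h * mg/L = g/h)
Daily TAN removed = 3642.573 * 24 = 87421.752 g/day
Convert to kg/day: 87421.752 / 1000 = 87.421752 kg/day

87.421752 kg/day


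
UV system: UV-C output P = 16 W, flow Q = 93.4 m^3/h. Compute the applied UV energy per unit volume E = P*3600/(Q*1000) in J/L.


Energy delivered per hour = 16 W * 3600 s = 57600 J/h
Volume treated per hour = 93.4 m^3/h * 1000 = 93400 L/h
dose = 57600 / 93400 = 0.616702 J/L

0.616702 J/L


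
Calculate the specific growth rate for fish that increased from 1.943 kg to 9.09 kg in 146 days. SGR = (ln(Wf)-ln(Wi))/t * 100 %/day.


ln(W_f) = ln(9.09) = 2.2071749
ln(W_i) = ln(1.943) = 0.66423317
ln(W_f) - ln(W_i) = 2.2071749 - 0.66423317 = 1.5429417
SGR = 1.5429417 / 146 * 100 = 1.05681 %/day

1.05681 %/day


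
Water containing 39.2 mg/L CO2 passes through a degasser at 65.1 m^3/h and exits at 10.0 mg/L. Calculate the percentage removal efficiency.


CO2_out / CO2_in = 10.0 / 39.2 = 0.25510204
Fraction remaining = 0.25510204
efficiency = (1 - 0.25510204) * 100 = 74.4898 %

74.4898 %


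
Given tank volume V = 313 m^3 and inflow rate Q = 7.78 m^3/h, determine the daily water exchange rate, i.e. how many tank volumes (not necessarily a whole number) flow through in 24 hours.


Daily flow volume = 7.78 m^3/h * 24 h = 186.72 m^3/day
Exchanges = daily flow / tank volume = 186.72 / 313 = 0.59655 exchanges/day

0.59655 exchanges/day


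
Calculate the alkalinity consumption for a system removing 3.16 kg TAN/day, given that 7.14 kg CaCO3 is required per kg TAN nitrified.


Alkalinity factor: 7.14 kg CaCO3 consumed per kg TAN nitrified
alk = 3.16 kg TAN * 7.14 = 22.5624 kg CaCO3/day

22.5624 kg CaCO3/day


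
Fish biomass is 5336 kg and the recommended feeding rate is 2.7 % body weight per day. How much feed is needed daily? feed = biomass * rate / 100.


Feeding rate fraction = 2.7% / 100 = 0.027
Daily feed = 5336 kg * 0.027 = 144.072 kg/day

144.072 kg/day


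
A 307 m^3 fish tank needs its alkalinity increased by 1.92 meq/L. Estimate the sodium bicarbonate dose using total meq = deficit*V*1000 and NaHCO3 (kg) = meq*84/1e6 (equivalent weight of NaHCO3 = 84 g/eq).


Tank volume in L = 307 m^3 * 1000 = 307000 L
Total meq required = 1.92 meq/L * 307000 L = 589440 meq
NaHCO3 mass = 589440 meq * 84 mg/meq / 1e6 = 49.513 kg

49.513 kg


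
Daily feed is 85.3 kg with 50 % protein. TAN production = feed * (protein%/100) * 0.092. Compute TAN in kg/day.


Protein in feed = 85.3 * 50/100 = 42.65 kg/day
TAN = protein * 0.092 = 42.65 * 0.092 = 3.9238 kg/day

3.9238 kg/day


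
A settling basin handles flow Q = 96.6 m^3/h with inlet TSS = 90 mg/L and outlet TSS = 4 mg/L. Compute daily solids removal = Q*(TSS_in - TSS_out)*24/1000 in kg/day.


Concentration drop: TSS_in - TSS_out = 90 - 4 = 86 mg/L
Hourly solids removed = Q * dTSS = 96.6 m^3/h * 86 mg/L = 8307.6 g/h  (m^3/h * mg/L = g/h)
Daily solids removed = 8307.6 * 24 = 199382.4 g/day
Convert g to kg: 199382.4 / 1000 = 199.3824 kg/day

199.3824 kg/day


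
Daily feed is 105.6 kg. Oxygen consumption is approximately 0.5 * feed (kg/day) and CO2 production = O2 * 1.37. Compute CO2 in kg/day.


O2 = 105.6 * 0.5 = 52.8
CO2 = 52.8 * 1.37 = 72.336

72.336 kg/day


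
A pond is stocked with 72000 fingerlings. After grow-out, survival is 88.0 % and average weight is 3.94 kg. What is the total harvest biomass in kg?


Survivors = 72000 * 88.0/100 = 63360 fish
Harvest biomass = survivors * W_f = 63360 * 3.94 = 249638.4 kg

249638.4 kg


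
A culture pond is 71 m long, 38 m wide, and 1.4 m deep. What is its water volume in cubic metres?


Base area = L * W = 71 * 38 = 2698 m^2
Volume = area * depth = 2698 * 1.4 = 3777.2 m^3

3777.2 m^3


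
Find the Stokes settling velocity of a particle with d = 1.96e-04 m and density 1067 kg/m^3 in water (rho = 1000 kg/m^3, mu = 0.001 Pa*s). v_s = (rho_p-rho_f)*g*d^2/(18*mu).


Density difference: rho_p - rho_f = 1067 - 1000 = 67 kg/m^3
d^2 = (1.96e-04)^2 = 3.8416e-08 m^2
Numerator = (rho_p - rho_f) * g * d^2 = 67 * 9.81 * 3.8416e-08 = 2.5249684e-05
Denominator = 18 * mu = 18 * 0.001 = 0.018
v_s = 2.5249684e-05 / 0.018 = 0.00140276 m/s
Check: Re = rho_f * v_s * d / mu = 1000 * 0.00140276 * 1.96e-04 / 0.001 = 0.275 < 1, so Stokes' law applies.

0.00140276 m/s


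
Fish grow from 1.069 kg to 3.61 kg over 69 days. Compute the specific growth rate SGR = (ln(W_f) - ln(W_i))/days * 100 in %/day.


ln(W_f) = ln(3.61) = 1.2837078
ln(W_i) = ln(1.069) = 0.066723632
ln(W_f) - ln(W_i) = 1.2837078 - 0.066723632 = 1.2169842
SGR = 1.2169842 / 69 * 100 = 1.76375 %/day

1.76375 %/day


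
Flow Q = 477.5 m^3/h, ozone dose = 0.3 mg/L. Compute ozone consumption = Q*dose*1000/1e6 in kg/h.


O3 demand (mg/h) = Q * dose * 1000 = 477.5 * 0.3 * 1000 = 143250 mg/h
Convert mg to kg: 143250 / 1e6 = 0.14325 kg/h

0.14325 kg/h


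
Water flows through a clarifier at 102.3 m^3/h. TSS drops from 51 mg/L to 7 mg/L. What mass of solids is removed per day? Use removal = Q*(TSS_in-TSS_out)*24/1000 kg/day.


Concentration drop: TSS_in - TSS_out = 51 - 7 = 44 mg/L
Hourly solids removed = Q * dTSS = 102.3 m^3/h * 44 mg/L = 4501.2 g/h  (m^3/h * mg/L = g/h)
Daily solids removed = 4501.2 * 24 = 108028.8 g/day
Convert g to kg: 108028.8 / 1000 = 108.0288 kg/day

108.0288 kg/day


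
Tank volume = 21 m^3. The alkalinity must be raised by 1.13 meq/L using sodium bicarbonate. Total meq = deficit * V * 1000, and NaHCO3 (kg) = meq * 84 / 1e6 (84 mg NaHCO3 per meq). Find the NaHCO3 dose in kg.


Tank volume in L = 21 m^3 * 1000 = 21000 L
Total meq required = 1.13 meq/L * 21000 L = 23730 meq
NaHCO3 mass = 23730 meq * 84 mg/meq / 1e6 = 1.99332 kg

1.99332 kg


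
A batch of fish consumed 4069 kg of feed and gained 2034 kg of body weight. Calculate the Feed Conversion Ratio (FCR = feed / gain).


FCR = feed consumed / weight gained
FCR = 4069 kg / 2034 kg = 2.00049

2.00049


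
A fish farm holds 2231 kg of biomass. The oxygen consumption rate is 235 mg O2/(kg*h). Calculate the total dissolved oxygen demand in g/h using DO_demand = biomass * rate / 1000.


Total O2 consumption (mg/h) = 2231 kg * 235 mg/(kg*h) = 524285 mg/h
Convert to g/h: 524285 / 1000 = 524.285 g/h

524.285 g/h


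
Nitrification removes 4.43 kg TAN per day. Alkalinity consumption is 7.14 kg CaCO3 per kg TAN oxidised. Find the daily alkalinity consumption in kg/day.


Alkalinity factor: 7.14 kg CaCO3 consumed per kg TAN nitrified
alk = 4.43 kg TAN * 7.14 = 31.6302 kg CaCO3/day

31.6302 kg CaCO3/day


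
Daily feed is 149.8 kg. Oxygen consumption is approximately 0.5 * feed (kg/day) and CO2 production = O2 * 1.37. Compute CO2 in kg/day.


O2 = 149.8 * 0.5 = 74.9
CO2 = 74.9 * 1.37 = 102.613

102.613 kg/day


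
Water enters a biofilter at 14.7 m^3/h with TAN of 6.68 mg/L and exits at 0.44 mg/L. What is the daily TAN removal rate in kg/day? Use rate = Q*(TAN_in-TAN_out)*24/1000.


Concentration drop: TAN_in - TAN_out = 6.68 - 0.44 = 6.24 mg/L
Hourly TAN removed = Q * dTAN = 14.7 m^3/h * 6.24 mg/L = 91.728 g/h  (m^3/h * mg/L = g/h)
Daily TAN removed = 91.728 * 24 = 2201.472 g/day
Convert to kg/day: 2201.472 / 1000 = 2.201472 kg/day

2.201472 kg/day


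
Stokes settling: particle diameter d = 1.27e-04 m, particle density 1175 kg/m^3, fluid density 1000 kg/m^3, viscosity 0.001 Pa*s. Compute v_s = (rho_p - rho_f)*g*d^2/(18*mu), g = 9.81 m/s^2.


Density difference: rho_p - rho_f = 1175 - 1000 = 175 kg/m^3
d^2 = (1.27e-04)^2 = 1.6129e-08 m^2
Numerator = (rho_p - rho_f) * g * d^2 = 175 * 9.81 * 1.6129e-08 = 2.7689461e-05
Denominator = 18 * mu = 18 * 0.001 = 0.018
v_s = 2.7689461e-05 / 0.018 = 0.0015383 m/s
Check: Re = rho_f * v_s * d / mu = 1000 * 0.0015383 * 1.27e-04 / 0.001 = 0.195 < 1, so Stokes' law applies.

0.0015383 m/s


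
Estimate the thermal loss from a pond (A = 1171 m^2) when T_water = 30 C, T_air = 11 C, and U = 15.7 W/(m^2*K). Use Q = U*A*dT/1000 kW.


Temperature difference dT = 30 - 11 = 19 K
Heat loss (W) = U * A * dT = 15.7 * 1171 * 19 = 349309.3 W
Convert to kW: 349309.3 / 1000 = 349.3093 kW

349.3093 kW


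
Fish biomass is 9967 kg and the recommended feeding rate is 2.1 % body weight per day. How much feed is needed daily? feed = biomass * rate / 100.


Feeding rate fraction = 2.1% / 100 = 0.021
Daily feed = 9967 kg * 0.021 = 209.307 kg/day

209.307 kg/day


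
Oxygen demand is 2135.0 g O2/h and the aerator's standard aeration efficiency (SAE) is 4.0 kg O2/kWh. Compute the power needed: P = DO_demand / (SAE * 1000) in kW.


SAE in g O2/kWh = 4.0 * 1000 = 4000 g/kWh
P = DO_demand / SAE_g = 2135.0 / 4000 = 0.53375 kW

0.53375 kW


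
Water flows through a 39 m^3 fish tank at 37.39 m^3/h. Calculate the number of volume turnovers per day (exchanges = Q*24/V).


Daily flow volume = 37.39 m^3/h * 24 h = 897.36 m^3/day
Exchanges = daily flow / tank volume = 897.36 / 39 = 23.0092 exchanges/day

23.0092 exchanges/day


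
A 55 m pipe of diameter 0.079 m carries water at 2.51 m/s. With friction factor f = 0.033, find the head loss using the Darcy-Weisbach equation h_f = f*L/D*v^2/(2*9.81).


v^2 = 2.51^2 = 6.3001 m^2/s^2
L/D = 55/0.079 = 696.20253
h_f = f*(L/D)*v^2/(2g) = 0.033 * 696.20253 * 6.3001 / 19.62 = 7.37731 m

7.37731 m


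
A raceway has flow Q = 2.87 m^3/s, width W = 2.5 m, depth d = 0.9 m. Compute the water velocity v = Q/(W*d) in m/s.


Cross-sectional area = W * d = 2.5 * 0.9 = 2.25 m^2
Velocity = Q / A = 2.87 / 2.25 = 1.27556 m/s

1.27556 m/s


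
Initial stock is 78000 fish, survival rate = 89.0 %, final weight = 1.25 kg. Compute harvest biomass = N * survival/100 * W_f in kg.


Survivors = 78000 * 89.0/100 = 69420 fish
Harvest biomass = survivors * W_f = 69420 * 1.25 = 86775 kg

86775 kg


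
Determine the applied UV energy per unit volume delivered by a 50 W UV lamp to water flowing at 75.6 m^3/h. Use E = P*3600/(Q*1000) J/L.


Energy delivered per hour = 50 W * 3600 s = 180000 J/h
Volume treated per hour = 75.6 m^3/h * 1000 = 75600 L/h
dose = 180000 / 75600 = 2.38095 J/L

2.38095 J/L


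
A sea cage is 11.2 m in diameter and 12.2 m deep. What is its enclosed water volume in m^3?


r = d/2 = 11.2/2 = 5.6 m
Base area = pi*r^2 = pi*5.6^2 = 98.520346 m^2
Volume = 98.520346 * 12.2 = 1201.95 m^3

1201.95 m^3


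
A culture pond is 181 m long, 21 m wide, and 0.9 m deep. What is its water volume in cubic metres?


Base area = L * W = 181 * 21 = 3801 m^2
Volume = area * depth = 3801 * 0.9 = 3420.9 m^3

3420.9 m^3


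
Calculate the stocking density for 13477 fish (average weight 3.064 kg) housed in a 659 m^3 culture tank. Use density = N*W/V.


Total biomass = 13477 fish * 3.064 kg = 41293.528 kg
Density = total biomass / volume = 41293.528 / 659 = 62.6609 kg/m^3

62.6609 kg/m^3


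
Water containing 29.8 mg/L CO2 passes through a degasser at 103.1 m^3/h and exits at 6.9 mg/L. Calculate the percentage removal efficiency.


CO2_out / CO2_in = 6.9 / 29.8 = 0.23154362
Fraction remaining = 0.23154362
efficiency = (1 - 0.23154362) * 100 = 76.8456 %

76.8456 %


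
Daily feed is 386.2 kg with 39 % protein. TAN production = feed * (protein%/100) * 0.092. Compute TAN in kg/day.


Protein in feed = 386.2 * 39/100 = 150.618 kg/day
TAN = protein * 0.092 = 150.618 * 0.092 = 13.856856 kg/day

13.856856 kg/day


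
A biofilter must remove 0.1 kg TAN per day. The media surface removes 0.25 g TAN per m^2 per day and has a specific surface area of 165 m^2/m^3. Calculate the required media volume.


A = 0.1*1000 / 0.25 = 400 m^2
V = 400 / 165 = 2.42424

2.42424 m^3


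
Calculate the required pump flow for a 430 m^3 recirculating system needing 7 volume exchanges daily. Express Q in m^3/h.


Daily recirculation volume = 430 m^3 * 7 = 3010 m^3/day
Flow rate Q = daily volume / 24 h = 3010 / 24 = 125.417 m^3/h

125.417 m^3/h


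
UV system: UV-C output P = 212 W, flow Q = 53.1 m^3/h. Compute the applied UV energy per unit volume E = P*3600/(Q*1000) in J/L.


Energy delivered per hour = 212 W * 3600 s = 763200 J/h
Volume treated per hour = 53.1 m^3/h * 1000 = 53100 L/h
dose = 763200 / 53100 = 14.3729 J/L

14.3729 J/L


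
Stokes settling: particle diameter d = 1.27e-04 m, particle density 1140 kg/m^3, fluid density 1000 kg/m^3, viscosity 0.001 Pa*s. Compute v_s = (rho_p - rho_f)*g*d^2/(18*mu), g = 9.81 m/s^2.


Density difference: rho_p - rho_f = 1140 - 1000 = 140 kg/m^3
d^2 = (1.27e-04)^2 = 1.6129e-08 m^2
Numerator = (rho_p - rho_f) * g * d^2 = 140 * 9.81 * 1.6129e-08 = 2.2151569e-05
Denominator = 18 * mu = 18 * 0.001 = 0.018
v_s = 2.2151569e-05 / 0.018 = 0.00123064 m/s
Check: Re = rho_f * v_s * d / mu = 1000 * 0.00123064 * 1.27e-04 / 0.001 = 0.156 < 1, so Stokes' law applies.

0.00123064 m/s


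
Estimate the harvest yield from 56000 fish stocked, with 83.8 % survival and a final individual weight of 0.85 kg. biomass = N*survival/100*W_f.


Survivors = 56000 * 83.8/100 = 46928 fish
Harvest biomass = survivors * W_f = 46928 * 0.85 = 39888.8 kg

39888.8 kg


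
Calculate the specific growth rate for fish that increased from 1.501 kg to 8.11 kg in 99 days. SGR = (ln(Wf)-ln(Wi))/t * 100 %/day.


ln(W_f) = ln(8.11) = 2.0930979
ln(W_i) = ln(1.501) = 0.40613155
ln(W_f) - ln(W_i) = 2.0930979 - 0.40613155 = 1.6869664
SGR = 1.6869664 / 99 * 100 = 1.70401 %/day

1.70401 %/day


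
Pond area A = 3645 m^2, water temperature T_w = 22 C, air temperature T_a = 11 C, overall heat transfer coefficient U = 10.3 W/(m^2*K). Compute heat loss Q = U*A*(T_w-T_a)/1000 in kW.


Temperature difference dT = 22 - 11 = 11 K
Heat loss (W) = U * A * dT = 10.3 * 3645 * 11 = 412978.5 W
Convert to kW: 412978.5 / 1000 = 412.9785 kW

412.9785 kW


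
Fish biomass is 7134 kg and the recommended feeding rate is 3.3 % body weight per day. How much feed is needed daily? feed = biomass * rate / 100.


Feeding rate fraction = 3.3% / 100 = 0.033
Daily feed = 7134 kg * 0.033 = 235.422 kg/day

235.422 kg/day


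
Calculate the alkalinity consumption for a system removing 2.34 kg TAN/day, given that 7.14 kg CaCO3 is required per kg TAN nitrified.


Alkalinity factor: 7.14 kg CaCO3 consumed per kg TAN nitrified
alk = 2.34 kg TAN * 7.14 = 16.7076 kg CaCO3/day

16.7076 kg CaCO3/day


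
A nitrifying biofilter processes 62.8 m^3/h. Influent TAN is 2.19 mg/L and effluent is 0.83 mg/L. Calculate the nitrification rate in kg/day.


Concentration drop: TAN_in - TAN_out = 2.19 - 0.83 = 1.36 mg/L
Hourly TAN removed = Q * dTAN = 62.8 m^3/h * 1.36 mg/L = 85.408 g/h  (m^3/h * mg/L = g/h)
Daily TAN removed = 85.408 * 24 = 2049.792 g/day
Convert to kg/day: 2049.792 / 1000 = 2.049792 kg/day

2.049792 kg/day


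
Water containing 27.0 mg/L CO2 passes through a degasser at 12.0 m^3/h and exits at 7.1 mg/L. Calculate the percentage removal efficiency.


CO2_out / CO2_in = 7.1 / 27.0 = 0.26296296
Fraction remaining = 0.26296296
efficiency = (1 - 0.26296296) * 100 = 73.7037 %

73.7037 %


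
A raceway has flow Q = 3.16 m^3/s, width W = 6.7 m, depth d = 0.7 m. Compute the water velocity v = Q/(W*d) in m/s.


Cross-sectional area = W * d = 6.7 * 0.7 = 4.69 m^2
Velocity = Q / A = 3.16 / 4.69 = 0.673774 m/s

0.673774 m/s


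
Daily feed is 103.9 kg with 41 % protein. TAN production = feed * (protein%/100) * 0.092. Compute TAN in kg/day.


Protein in feed = 103.9 * 41/100 = 42.599 kg/day
TAN = protein * 0.092 = 42.599 * 0.092 = 3.919108 kg/day

3.919108 kg/day


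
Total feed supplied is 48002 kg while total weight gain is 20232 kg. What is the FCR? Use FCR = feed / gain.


FCR = feed consumed / weight gained
FCR = 48002 kg / 20232 kg = 2.37258

2.37258


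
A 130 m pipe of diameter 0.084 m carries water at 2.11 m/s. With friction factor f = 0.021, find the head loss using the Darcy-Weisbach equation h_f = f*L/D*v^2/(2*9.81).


v^2 = 2.11^2 = 4.4521 m^2/s^2
L/D = 130/0.084 = 1547.619
h_f = f*(L/D)*v^2/(2g) = 0.021 * 1547.619 * 4.4521 / 19.62 = 7.37478 m

7.37478 m


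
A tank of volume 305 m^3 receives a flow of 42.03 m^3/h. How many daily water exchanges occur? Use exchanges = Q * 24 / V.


Daily flow volume = 42.03 m^3/h * 24 h = 1008.72 m^3/day
Exchanges = daily flow / tank volume = 1008.72 / 305 = 3.30728 exchanges/day

3.30728 exchanges/day


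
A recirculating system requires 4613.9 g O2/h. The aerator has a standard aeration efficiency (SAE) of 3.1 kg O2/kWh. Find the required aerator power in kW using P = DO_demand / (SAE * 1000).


SAE in g O2/kWh = 3.1 * 1000 = 3100 g/kWh
P = DO_demand / SAE_g = 4613.9 / 3100 = 1.48835 kW

1.48835 kW


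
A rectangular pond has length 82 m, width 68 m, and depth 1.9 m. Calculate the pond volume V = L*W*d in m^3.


Base area = L * W = 82 * 68 = 5576 m^2
Volume = area * depth = 5576 * 1.9 = 10594.4 m^3

10594.4 m^3


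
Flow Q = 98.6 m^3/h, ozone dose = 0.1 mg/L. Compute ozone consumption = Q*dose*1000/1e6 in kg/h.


O3 demand (mg/h) = Q * dose * 1000 = 98.6 * 0.1 * 1000 = 9860 mg/h
Convert mg to kg: 9860 / 1e6 = 0.00986 kg/h

0.00986 kg/h


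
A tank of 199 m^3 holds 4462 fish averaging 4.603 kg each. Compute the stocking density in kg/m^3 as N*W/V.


Total biomass = 4462 fish * 4.603 kg = 20538.586 kg
Density = total biomass / volume = 20538.586 / 199 = 103.209 kg/m^3

103.209 kg/m^3


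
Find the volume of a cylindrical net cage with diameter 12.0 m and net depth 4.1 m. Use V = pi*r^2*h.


r = d/2 = 12.0/2 = 6 m
Base area = pi*r^2 = pi*6^2 = 113.09734 m^2
Volume = 113.09734 * 4.1 = 463.699 m^3

463.699 m^3


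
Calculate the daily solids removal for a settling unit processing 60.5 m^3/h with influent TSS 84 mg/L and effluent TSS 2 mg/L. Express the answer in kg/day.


Concentration drop: TSS_in - TSS_out = 84 - 2 = 82 mg/L
Hourly solids removed = Q * dTSS = 60.5 m^3/h * 82 mg/L = 4961 g/h  (m^3/h * mg/L = g/h)
Daily solids removed = 4961 * 24 = 119064 g/day
Convert g to kg: 119064 / 1000 = 119.064 kg/day

119.064 kg/day


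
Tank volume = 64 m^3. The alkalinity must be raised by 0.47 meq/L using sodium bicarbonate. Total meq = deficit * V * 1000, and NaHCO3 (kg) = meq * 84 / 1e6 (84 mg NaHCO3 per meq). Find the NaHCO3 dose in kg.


Tank volume in L = 64 m^3 * 1000 = 64000 L
Total meq required = 0.47 meq/L * 64000 L = 30080 meq
NaHCO3 mass = 30080 meq * 84 mg/meq / 1e6 = 2.52672 kg

2.52672 kg


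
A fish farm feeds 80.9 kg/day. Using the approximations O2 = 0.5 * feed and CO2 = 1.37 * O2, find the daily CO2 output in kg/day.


O2 = 80.9 * 0.5 = 40.45
CO2 = 40.45 * 1.37 = 55.4165

55.4165 kg/day


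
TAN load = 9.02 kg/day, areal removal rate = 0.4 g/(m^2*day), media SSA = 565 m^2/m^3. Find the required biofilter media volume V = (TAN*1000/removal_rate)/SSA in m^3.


A = 9.02*1000 / 0.4 = 22550 m^2
V = 22550 / 565 = 39.9115

39.9115 m^3


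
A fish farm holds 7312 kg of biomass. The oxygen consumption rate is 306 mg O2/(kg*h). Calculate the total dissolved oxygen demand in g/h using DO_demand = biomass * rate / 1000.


Total O2 consumption (mg/h) = 7312 kg * 306 mg/(kg*h) = 2237472 mg/h
Convert to g/h: 2237472 / 1000 = 2237.472 g/h

2237.472 g/h


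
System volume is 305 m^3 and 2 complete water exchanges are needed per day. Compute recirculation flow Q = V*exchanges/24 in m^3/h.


Daily recirculation volume = 305 m^3 * 2 = 610 m^3/day
Flow rate Q = daily volume / 24 h = 610 / 24 = 25.4167 m^3/h

25.4167 m^3/h


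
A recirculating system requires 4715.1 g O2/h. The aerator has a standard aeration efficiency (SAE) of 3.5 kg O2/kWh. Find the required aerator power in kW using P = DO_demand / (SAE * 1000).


SAE in g O2/kWh = 3.5 * 1000 = 3500 g/kWh
P = DO_demand / SAE_g = 4715.1 / 3500 = 1.34717 kW

1.34717 kW


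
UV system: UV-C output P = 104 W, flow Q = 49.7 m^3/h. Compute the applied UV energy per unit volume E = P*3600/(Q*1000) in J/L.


Energy delivered per hour = 104 W * 3600 s = 374400 J/h
Volume treated per hour = 49.7 m^3/h * 1000 = 49700 L/h
dose = 374400 / 49700 = 7.5332 J/L

7.5332 J/L


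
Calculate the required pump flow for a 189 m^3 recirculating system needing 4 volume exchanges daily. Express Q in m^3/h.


Daily recirculation volume = 189 m^3 * 4 = 756 m^3/day
Flow rate Q = daily volume / 24 h = 756 / 24 = 31.5 m^3/h

31.5 m^3/h


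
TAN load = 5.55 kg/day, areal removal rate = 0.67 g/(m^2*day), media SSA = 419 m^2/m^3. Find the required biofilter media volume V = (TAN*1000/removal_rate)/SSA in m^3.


A = 5.55*1000 / 0.67 = 8283.5821 m^2
V = 8283.5821 / 419 = 19.7699

19.7699 m^3


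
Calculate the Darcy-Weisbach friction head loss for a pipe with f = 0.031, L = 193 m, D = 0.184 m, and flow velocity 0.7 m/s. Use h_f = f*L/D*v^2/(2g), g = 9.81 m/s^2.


v^2 = 0.7^2 = 0.49 m^2/s^2
L/D = 193/0.184 = 1048.913
h_f = f*(L/D)*v^2/(2g) = 0.031 * 1048.913 * 0.49 / 19.62 = 0.812079 m

0.812079 m


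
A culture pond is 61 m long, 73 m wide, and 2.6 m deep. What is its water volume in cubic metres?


Base area = L * W = 61 * 73 = 4453 m^2
Volume = area * depth = 4453 * 2.6 = 11577.8 m^3

11577.8 m^3


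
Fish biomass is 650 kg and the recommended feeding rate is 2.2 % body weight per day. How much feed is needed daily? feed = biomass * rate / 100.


Feeding rate fraction = 2.2% / 100 = 0.022
Daily feed = 650 kg * 0.022 = 14.3 kg/day

14.3 kg/day


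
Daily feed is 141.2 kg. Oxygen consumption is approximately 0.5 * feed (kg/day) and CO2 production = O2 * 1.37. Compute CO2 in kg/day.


O2 = 141.2 * 0.5 = 70.6
CO2 = 70.6 * 1.37 = 96.722

96.722 kg/day


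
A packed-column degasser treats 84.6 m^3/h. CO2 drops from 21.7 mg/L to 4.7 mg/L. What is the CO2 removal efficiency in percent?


CO2_out / CO2_in = 4.7 / 21.7 = 0.21658986
Fraction remaining = 0.21658986
efficiency = (1 - 0.21658986) * 100 = 78.341 %

78.341 %


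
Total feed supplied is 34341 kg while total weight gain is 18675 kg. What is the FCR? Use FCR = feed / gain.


FCR = feed consumed / weight gained
FCR = 34341 kg / 18675 kg = 1.83888

1.83888


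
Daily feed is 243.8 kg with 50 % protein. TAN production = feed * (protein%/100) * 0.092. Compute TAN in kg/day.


Protein in feed = 243.8 * 50/100 = 121.9 kg/day
TAN = protein * 0.092 = 121.9 * 0.092 = 11.2148 kg/day

11.2148 kg/day


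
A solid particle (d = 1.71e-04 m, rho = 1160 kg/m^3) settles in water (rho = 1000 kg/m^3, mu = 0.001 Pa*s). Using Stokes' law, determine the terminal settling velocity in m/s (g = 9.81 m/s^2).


Density difference: rho_p - rho_f = 1160 - 1000 = 160 kg/m^3
d^2 = (1.71e-04)^2 = 2.9241e-08 m^2
Numerator = (rho_p - rho_f) * g * d^2 = 160 * 9.81 * 2.9241e-08 = 4.5896674e-05
Denominator = 18 * mu = 18 * 0.001 = 0.018
v_s = 4.5896674e-05 / 0.018 = 0.00254982 m/s
Check: Re = rho_f * v_s * d / mu = 1000 * 0.00254982 * 1.71e-04 / 0.001 = 0.436 < 1, so Stokes' law applies.

0.00254982 m/s


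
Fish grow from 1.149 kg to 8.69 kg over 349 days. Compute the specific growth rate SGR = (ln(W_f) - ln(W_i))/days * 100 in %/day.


ln(W_f) = ln(8.69) = 2.1621729
ln(W_i) = ln(1.149) = 0.138892
ln(W_f) - ln(W_i) = 2.1621729 - 0.138892 = 2.0232809
SGR = 2.0232809 / 349 * 100 = 0.579737 %/day

0.579737 %/day


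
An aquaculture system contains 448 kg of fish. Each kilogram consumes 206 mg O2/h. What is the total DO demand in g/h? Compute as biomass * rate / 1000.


Total O2 consumption (mg/h) = 448 kg * 206 mg/(kg*h) = 92288 mg/h
Convert to g/h: 92288 / 1000 = 92.288 g/h

92.288 g/h


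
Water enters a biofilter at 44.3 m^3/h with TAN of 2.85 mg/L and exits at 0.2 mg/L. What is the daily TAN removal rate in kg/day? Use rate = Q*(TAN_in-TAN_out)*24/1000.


Concentration drop: TAN_in - TAN_out = 2.85 - 0.2 = 2.65 mg/L
Hourly TAN removed = Q * dTAN = 44.3 m^3/h * 2.65 mg/L = 117.395 g/h  (m^3/h * mg/L = g/h)
Daily TAN removed = 117.395 * 24 = 2817.48 g/day
Convert to kg/day: 2817.48 / 1000 = 2.81748 kg/day

2.81748 kg/day


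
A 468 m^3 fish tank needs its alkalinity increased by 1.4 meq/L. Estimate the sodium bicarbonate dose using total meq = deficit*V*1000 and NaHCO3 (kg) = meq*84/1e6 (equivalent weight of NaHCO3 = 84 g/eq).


Tank volume in L = 468 m^3 * 1000 = 468000 L
Total meq required = 1.4 meq/L * 468000 L = 655200 meq
NaHCO3 mass = 655200 meq * 84 mg/meq / 1e6 = 55.0368 kg

55.0368 kg


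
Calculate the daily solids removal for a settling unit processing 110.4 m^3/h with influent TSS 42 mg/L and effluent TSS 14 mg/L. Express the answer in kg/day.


Concentration drop: TSS_in - TSS_out = 42 - 14 = 28 mg/L
Hourly solids removed = Q * dTSS = 110.4 m^3/h * 28 mg/L = 3091.2 g/h  (m^3/h * mg/L = g/h)
Daily solids removed = 3091.2 * 24 = 74188.8 g/day
Convert g to kg: 74188.8 / 1000 = 74.1888 kg/day

74.1888 kg/day


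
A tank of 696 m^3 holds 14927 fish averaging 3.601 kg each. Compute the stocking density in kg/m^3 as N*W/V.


Total biomass = 14927 fish * 3.601 kg = 53752.127 kg
Density = total biomass / volume = 53752.127 / 696 = 77.2301 kg/m^3

77.2301 kg/m^3


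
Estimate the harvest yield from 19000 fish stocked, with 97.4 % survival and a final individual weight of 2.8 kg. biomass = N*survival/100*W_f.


Survivors = 19000 * 97.4/100 = 18506 fish
Harvest biomass = survivors * W_f = 18506 * 2.8 = 51816.8 kg

51816.8 kg


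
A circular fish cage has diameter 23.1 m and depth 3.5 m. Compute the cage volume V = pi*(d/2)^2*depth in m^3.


r = d/2 = 23.1/2 = 11.55 m
Base area = pi*r^2 = pi*11.55^2 = 419.09631 m^2
Volume = 419.09631 * 3.5 = 1466.84 m^3

1466.84 m^3


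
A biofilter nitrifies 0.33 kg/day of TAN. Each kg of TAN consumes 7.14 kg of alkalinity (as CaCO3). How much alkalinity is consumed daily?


Alkalinity factor: 7.14 kg CaCO3 consumed per kg TAN nitrified
alk = 0.33 kg TAN * 7.14 = 2.3562 kg CaCO3/day

2.3562 kg CaCO3/day


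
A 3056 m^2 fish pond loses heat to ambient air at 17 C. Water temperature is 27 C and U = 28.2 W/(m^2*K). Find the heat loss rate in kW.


Temperature difference dT = 27 - 17 = 10 K
Heat loss (W) = U * A * dT = 28.2 * 3056 * 10 = 861792 W
Convert to kW: 861792 / 1000 = 861.792 kW

861.792 kW


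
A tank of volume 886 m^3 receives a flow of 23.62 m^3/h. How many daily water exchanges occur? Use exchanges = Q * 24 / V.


Daily flow volume = 23.62 m^3/h * 24 h = 566.88 m^3/day
Exchanges = daily flow / tank volume = 566.88 / 886 = 0.639819 exchanges/day

0.639819 exchanges/day


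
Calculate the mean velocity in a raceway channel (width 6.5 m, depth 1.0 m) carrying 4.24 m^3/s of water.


Cross-sectional area = W * d = 6.5 * 1.0 = 6.5 m^2
Velocity = Q / A = 4.24 / 6.5 = 0.652308 m/s

0.652308 m/s


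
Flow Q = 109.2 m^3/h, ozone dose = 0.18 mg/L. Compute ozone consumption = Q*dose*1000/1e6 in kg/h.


O3 demand (mg/h) = Q * dose * 1000 = 109.2 * 0.18 * 1000 = 19656 mg/h
Convert mg to kg: 19656 / 1e6 = 0.019656 kg/h

0.019656 kg/h


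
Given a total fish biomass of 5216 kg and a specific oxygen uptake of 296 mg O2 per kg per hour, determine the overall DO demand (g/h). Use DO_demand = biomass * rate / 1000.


Total O2 consumption (mg/h) = 5216 kg * 296 mg/(kg*h) = 1543936 mg/h
Convert to g/h: 1543936 / 1000 = 1543.936 g/h

1543.936 g/h


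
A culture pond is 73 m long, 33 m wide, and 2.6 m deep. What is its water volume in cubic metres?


Base area = L * W = 73 * 33 = 2409 m^2
Volume = area * depth = 2409 * 2.6 = 6263.4 m^3

6263.4 m^3


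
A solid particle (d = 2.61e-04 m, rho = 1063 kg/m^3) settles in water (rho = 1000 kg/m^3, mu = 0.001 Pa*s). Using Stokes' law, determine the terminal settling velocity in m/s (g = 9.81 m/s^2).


Density difference: rho_p - rho_f = 1063 - 1000 = 63 kg/m^3
d^2 = (2.61e-04)^2 = 6.8121e-08 m^2
Numerator = (rho_p - rho_f) * g * d^2 = 63 * 9.81 * 6.8121e-08 = 4.2100822e-05
Denominator = 18 * mu = 18 * 0.001 = 0.018
v_s = 4.2100822e-05 / 0.018 = 0.00233893 m/s
Check: Re = rho_f * v_s * d / mu = 1000 * 0.00233893 * 2.61e-04 / 0.001 = 0.61 < 1, so Stokes' law applies.

0.00233893 m/s


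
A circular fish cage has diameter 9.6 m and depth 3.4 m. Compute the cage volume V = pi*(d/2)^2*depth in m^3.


r = d/2 = 9.6/2 = 4.8 m
Base area = pi*r^2 = pi*4.8^2 = 72.382295 m^2
Volume = 72.382295 * 3.4 = 246.1 m^3

246.1 m^3


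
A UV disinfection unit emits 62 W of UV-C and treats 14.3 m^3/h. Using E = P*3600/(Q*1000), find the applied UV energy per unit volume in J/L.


Energy delivered per hour = 62 W * 3600 s = 223200 J/h
Volume treated per hour = 14.3 m^3/h * 1000 = 14300 L/h
dose = 223200 / 14300 = 15.6084 J/L

15.6084 J/L


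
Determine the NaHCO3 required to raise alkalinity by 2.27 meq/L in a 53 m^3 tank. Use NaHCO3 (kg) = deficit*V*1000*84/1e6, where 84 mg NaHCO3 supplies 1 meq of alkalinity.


Tank volume in L = 53 m^3 * 1000 = 53000 L
Total meq required = 2.27 meq/L * 53000 L = 120310 meq
NaHCO3 mass = 120310 meq * 84 mg/meq / 1e6 = 10.106 kg

10.106 kg


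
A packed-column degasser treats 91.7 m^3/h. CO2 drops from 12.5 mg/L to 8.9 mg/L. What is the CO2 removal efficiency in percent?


CO2_out / CO2_in = 8.9 / 12.5 = 0.712
Fraction remaining = 0.712
efficiency = (1 - 0.712) * 100 = 28.8 %

28.8 %


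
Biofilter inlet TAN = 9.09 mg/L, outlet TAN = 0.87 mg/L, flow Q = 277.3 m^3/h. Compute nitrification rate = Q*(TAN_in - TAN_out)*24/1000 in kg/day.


Concentration drop: TAN_in - TAN_out = 9.09 - 0.87 = 8.22 mg/L
Hourly TAN removed = Q * dTAN = 277.3 m^3/h * 8.22 mg/L = 2279.406 g/h  (m^3/h * mg/L = g/h)
Daily TAN removed = 2279.406 * 24 = 54705.744 g/day
Convert to kg/day: 54705.744 / 1000 = 54.705744 kg/day

54.705744 kg/day


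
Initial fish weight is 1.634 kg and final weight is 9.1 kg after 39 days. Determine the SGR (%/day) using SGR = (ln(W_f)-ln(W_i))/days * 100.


ln(W_f) = ln(9.1) = 2.2082744
ln(W_i) = ln(1.634) = 0.491031
ln(W_f) - ln(W_i) = 2.2082744 - 0.491031 = 1.7172434
SGR = 1.7172434 / 39 * 100 = 4.40319 %/day

4.40319 %/day


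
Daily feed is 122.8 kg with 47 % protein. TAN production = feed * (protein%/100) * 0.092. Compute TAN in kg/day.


Protein in feed = 122.8 * 47/100 = 57.716 kg/day
TAN = protein * 0.092 = 57.716 * 0.092 = 5.309872 kg/day

5.309872 kg/day
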